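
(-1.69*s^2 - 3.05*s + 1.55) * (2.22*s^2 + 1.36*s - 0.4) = -3.7518*s^4 - 9.0694*s^3 - 0.0309999999999994*s^2 + 3.328*s - 0.62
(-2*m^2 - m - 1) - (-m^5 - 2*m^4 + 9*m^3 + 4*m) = m^5 + 2*m^4 - 9*m^3 - 2*m^2 - 5*m - 1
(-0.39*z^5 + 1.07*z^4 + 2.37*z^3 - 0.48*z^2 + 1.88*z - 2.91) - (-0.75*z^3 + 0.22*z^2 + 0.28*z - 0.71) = -0.39*z^5 + 1.07*z^4 + 3.12*z^3 - 0.7*z^2 + 1.6*z - 2.2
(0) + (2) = 2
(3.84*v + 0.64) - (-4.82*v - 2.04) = 8.66*v + 2.68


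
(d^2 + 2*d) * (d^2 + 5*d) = d^4 + 7*d^3 + 10*d^2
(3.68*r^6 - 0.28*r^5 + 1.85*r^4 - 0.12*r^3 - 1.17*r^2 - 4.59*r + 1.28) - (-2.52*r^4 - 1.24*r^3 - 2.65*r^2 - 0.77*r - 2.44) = 3.68*r^6 - 0.28*r^5 + 4.37*r^4 + 1.12*r^3 + 1.48*r^2 - 3.82*r + 3.72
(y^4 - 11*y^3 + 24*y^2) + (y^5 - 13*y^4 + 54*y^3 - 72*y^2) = y^5 - 12*y^4 + 43*y^3 - 48*y^2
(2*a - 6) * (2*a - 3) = 4*a^2 - 18*a + 18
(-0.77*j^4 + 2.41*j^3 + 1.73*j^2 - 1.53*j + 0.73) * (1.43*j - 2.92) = -1.1011*j^5 + 5.6947*j^4 - 4.5633*j^3 - 7.2395*j^2 + 5.5115*j - 2.1316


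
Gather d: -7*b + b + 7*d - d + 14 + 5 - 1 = -6*b + 6*d + 18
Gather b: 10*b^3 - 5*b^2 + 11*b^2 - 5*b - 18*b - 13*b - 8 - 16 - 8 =10*b^3 + 6*b^2 - 36*b - 32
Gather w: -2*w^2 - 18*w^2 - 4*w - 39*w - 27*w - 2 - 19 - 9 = -20*w^2 - 70*w - 30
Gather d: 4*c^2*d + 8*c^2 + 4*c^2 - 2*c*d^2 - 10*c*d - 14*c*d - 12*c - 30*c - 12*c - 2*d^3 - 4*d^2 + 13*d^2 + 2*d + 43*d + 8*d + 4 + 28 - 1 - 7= 12*c^2 - 54*c - 2*d^3 + d^2*(9 - 2*c) + d*(4*c^2 - 24*c + 53) + 24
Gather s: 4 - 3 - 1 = 0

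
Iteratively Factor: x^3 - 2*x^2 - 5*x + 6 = (x - 1)*(x^2 - x - 6) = (x - 1)*(x + 2)*(x - 3)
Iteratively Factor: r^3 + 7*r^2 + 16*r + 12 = (r + 3)*(r^2 + 4*r + 4) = (r + 2)*(r + 3)*(r + 2)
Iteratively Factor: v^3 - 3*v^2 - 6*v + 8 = (v - 1)*(v^2 - 2*v - 8) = (v - 4)*(v - 1)*(v + 2)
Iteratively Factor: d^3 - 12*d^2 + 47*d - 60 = (d - 3)*(d^2 - 9*d + 20) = (d - 5)*(d - 3)*(d - 4)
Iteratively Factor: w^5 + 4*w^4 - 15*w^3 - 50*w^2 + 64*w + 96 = (w + 4)*(w^4 - 15*w^2 + 10*w + 24) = (w + 1)*(w + 4)*(w^3 - w^2 - 14*w + 24) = (w - 3)*(w + 1)*(w + 4)*(w^2 + 2*w - 8) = (w - 3)*(w + 1)*(w + 4)^2*(w - 2)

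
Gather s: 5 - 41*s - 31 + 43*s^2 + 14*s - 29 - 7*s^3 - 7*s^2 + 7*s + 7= -7*s^3 + 36*s^2 - 20*s - 48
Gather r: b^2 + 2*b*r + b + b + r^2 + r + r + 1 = b^2 + 2*b + r^2 + r*(2*b + 2) + 1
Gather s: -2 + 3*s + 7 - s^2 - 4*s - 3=-s^2 - s + 2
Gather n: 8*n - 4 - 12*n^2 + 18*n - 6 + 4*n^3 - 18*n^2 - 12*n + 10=4*n^3 - 30*n^2 + 14*n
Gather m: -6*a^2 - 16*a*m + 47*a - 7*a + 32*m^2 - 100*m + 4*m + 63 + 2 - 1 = -6*a^2 + 40*a + 32*m^2 + m*(-16*a - 96) + 64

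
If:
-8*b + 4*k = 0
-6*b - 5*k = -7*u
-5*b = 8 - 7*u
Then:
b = 8/11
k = 16/11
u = 128/77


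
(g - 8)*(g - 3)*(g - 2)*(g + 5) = g^4 - 8*g^3 - 19*g^2 + 182*g - 240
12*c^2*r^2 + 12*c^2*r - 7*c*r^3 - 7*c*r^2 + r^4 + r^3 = r*(-4*c + r)*(-3*c + r)*(r + 1)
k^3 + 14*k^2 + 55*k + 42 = (k + 1)*(k + 6)*(k + 7)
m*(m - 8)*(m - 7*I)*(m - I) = m^4 - 8*m^3 - 8*I*m^3 - 7*m^2 + 64*I*m^2 + 56*m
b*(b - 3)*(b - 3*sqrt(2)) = b^3 - 3*sqrt(2)*b^2 - 3*b^2 + 9*sqrt(2)*b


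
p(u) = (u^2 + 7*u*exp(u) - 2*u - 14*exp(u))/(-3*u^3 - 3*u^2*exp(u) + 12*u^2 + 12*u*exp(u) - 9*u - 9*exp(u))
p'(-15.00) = 0.00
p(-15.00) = 0.02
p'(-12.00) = 0.00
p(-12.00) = 0.02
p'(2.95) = 414.93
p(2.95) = 20.13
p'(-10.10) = 0.00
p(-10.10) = 0.03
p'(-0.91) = -2.54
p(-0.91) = -0.49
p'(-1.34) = -0.36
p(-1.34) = -0.05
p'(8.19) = 0.07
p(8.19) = -0.39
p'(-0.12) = -0.86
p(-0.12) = 1.61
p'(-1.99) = -0.05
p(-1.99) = 0.05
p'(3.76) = 1.93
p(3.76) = -1.82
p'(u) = (u^2 + 7*u*exp(u) - 2*u - 14*exp(u))*(3*u^2*exp(u) + 9*u^2 - 6*u*exp(u) - 24*u - 3*exp(u) + 9)/(-3*u^3 - 3*u^2*exp(u) + 12*u^2 + 12*u*exp(u) - 9*u - 9*exp(u))^2 + (7*u*exp(u) + 2*u - 7*exp(u) - 2)/(-3*u^3 - 3*u^2*exp(u) + 12*u^2 + 12*u*exp(u) - 9*u - 9*exp(u))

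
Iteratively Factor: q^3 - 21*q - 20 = (q + 1)*(q^2 - q - 20) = (q + 1)*(q + 4)*(q - 5)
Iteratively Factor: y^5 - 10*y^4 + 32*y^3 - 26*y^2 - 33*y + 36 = (y + 1)*(y^4 - 11*y^3 + 43*y^2 - 69*y + 36) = (y - 3)*(y + 1)*(y^3 - 8*y^2 + 19*y - 12) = (y - 4)*(y - 3)*(y + 1)*(y^2 - 4*y + 3) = (y - 4)*(y - 3)^2*(y + 1)*(y - 1)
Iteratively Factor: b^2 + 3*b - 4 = (b - 1)*(b + 4)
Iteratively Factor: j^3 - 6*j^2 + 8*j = (j)*(j^2 - 6*j + 8) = j*(j - 2)*(j - 4)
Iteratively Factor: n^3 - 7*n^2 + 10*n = (n - 5)*(n^2 - 2*n) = (n - 5)*(n - 2)*(n)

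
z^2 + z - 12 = (z - 3)*(z + 4)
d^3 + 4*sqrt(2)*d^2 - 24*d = d*(d - 2*sqrt(2))*(d + 6*sqrt(2))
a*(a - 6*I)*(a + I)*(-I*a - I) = -I*a^4 - 5*a^3 - I*a^3 - 5*a^2 - 6*I*a^2 - 6*I*a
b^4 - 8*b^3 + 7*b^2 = b^2*(b - 7)*(b - 1)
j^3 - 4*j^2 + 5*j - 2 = (j - 2)*(j - 1)^2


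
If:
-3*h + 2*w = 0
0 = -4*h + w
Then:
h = 0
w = 0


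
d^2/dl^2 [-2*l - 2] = 0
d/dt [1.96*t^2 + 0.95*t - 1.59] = 3.92*t + 0.95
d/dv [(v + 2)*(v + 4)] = 2*v + 6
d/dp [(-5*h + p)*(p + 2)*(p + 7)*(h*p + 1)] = -h*(5*h - p)*(p + 2)*(p + 7) - (5*h - p)*(p + 2)*(h*p + 1) - (5*h - p)*(p + 7)*(h*p + 1) + (p + 2)*(p + 7)*(h*p + 1)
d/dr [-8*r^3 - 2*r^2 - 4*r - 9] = -24*r^2 - 4*r - 4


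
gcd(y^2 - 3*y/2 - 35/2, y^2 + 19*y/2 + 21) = y + 7/2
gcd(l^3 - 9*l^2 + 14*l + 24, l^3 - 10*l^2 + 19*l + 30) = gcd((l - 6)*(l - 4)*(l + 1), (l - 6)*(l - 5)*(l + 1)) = l^2 - 5*l - 6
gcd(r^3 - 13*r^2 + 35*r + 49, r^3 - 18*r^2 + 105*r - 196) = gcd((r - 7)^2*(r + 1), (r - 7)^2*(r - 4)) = r^2 - 14*r + 49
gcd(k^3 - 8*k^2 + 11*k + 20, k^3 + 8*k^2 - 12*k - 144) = k - 4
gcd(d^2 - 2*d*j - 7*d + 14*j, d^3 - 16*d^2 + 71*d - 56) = d - 7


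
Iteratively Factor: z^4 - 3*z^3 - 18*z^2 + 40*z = (z - 2)*(z^3 - z^2 - 20*z) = (z - 2)*(z + 4)*(z^2 - 5*z) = (z - 5)*(z - 2)*(z + 4)*(z)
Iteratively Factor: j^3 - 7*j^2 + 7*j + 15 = (j - 5)*(j^2 - 2*j - 3) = (j - 5)*(j - 3)*(j + 1)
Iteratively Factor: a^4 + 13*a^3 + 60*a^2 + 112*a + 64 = (a + 4)*(a^3 + 9*a^2 + 24*a + 16) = (a + 1)*(a + 4)*(a^2 + 8*a + 16) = (a + 1)*(a + 4)^2*(a + 4)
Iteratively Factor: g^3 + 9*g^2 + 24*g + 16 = (g + 4)*(g^2 + 5*g + 4) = (g + 4)^2*(g + 1)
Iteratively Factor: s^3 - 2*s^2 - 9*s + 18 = (s + 3)*(s^2 - 5*s + 6) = (s - 3)*(s + 3)*(s - 2)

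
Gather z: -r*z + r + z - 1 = r + z*(1 - r) - 1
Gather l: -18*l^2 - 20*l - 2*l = -18*l^2 - 22*l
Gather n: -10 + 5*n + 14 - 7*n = 4 - 2*n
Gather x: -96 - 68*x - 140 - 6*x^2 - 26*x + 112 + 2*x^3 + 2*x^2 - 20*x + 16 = 2*x^3 - 4*x^2 - 114*x - 108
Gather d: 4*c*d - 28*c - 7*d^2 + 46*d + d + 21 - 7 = -28*c - 7*d^2 + d*(4*c + 47) + 14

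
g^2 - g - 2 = (g - 2)*(g + 1)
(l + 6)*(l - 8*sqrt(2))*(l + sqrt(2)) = l^3 - 7*sqrt(2)*l^2 + 6*l^2 - 42*sqrt(2)*l - 16*l - 96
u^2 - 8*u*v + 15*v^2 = (u - 5*v)*(u - 3*v)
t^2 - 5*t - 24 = (t - 8)*(t + 3)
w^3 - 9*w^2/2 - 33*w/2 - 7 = (w - 7)*(w + 1/2)*(w + 2)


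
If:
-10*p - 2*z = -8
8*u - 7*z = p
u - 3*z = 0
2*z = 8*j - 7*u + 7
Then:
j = -255/344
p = 34/43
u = 6/43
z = 2/43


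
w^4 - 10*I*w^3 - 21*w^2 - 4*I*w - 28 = (w - 7*I)*(w - 2*I)^2*(w + I)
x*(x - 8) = x^2 - 8*x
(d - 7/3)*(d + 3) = d^2 + 2*d/3 - 7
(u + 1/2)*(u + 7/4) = u^2 + 9*u/4 + 7/8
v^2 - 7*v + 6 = (v - 6)*(v - 1)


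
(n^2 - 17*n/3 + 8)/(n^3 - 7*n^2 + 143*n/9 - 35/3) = 3*(3*n - 8)/(9*n^2 - 36*n + 35)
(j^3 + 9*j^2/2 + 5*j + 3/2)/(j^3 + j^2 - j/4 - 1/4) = 2*(j + 3)/(2*j - 1)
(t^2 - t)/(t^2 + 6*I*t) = (t - 1)/(t + 6*I)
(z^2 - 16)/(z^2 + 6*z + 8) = (z - 4)/(z + 2)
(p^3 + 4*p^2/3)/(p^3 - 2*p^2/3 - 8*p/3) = p/(p - 2)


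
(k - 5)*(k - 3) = k^2 - 8*k + 15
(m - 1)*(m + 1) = m^2 - 1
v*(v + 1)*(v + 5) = v^3 + 6*v^2 + 5*v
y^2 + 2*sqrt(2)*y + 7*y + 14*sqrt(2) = (y + 7)*(y + 2*sqrt(2))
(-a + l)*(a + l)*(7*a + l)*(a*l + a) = -7*a^4*l - 7*a^4 - a^3*l^2 - a^3*l + 7*a^2*l^3 + 7*a^2*l^2 + a*l^4 + a*l^3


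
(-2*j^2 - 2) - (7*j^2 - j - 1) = -9*j^2 + j - 1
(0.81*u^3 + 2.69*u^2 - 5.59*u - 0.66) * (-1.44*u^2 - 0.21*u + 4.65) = -1.1664*u^5 - 4.0437*u^4 + 11.2512*u^3 + 14.6328*u^2 - 25.8549*u - 3.069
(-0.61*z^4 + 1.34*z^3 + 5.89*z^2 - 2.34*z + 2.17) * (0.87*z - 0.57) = -0.5307*z^5 + 1.5135*z^4 + 4.3605*z^3 - 5.3931*z^2 + 3.2217*z - 1.2369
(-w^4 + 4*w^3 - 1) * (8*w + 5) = -8*w^5 + 27*w^4 + 20*w^3 - 8*w - 5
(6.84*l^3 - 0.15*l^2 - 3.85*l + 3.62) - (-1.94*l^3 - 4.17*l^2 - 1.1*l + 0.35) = 8.78*l^3 + 4.02*l^2 - 2.75*l + 3.27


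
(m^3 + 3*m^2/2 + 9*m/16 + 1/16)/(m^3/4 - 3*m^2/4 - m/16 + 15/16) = (16*m^2 + 8*m + 1)/(4*m^2 - 16*m + 15)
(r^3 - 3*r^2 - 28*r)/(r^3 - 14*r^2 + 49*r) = (r + 4)/(r - 7)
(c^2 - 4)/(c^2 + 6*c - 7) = (c^2 - 4)/(c^2 + 6*c - 7)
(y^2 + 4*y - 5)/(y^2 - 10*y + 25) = (y^2 + 4*y - 5)/(y^2 - 10*y + 25)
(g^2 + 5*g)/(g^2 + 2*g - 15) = g/(g - 3)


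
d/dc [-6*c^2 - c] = -12*c - 1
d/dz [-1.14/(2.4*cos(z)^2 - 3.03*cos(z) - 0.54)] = (3.4542 - 5.472*cos(z))*sin(z)/(-2.4*cos(z)^2 + 3.03*cos(z) + 0.54)^2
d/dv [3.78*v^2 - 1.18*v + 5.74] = 7.56*v - 1.18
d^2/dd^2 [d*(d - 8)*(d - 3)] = 6*d - 22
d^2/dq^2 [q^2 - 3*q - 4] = 2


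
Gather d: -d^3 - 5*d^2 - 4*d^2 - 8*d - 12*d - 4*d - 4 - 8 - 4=-d^3 - 9*d^2 - 24*d - 16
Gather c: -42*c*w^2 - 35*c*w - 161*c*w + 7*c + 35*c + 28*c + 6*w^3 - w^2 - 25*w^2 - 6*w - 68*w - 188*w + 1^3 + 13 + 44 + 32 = c*(-42*w^2 - 196*w + 70) + 6*w^3 - 26*w^2 - 262*w + 90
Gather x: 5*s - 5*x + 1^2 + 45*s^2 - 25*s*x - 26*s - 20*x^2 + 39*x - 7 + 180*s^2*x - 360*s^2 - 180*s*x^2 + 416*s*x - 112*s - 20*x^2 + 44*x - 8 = -315*s^2 - 133*s + x^2*(-180*s - 40) + x*(180*s^2 + 391*s + 78) - 14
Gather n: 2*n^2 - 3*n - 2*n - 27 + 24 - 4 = 2*n^2 - 5*n - 7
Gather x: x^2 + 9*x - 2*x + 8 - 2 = x^2 + 7*x + 6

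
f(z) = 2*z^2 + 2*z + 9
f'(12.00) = 50.00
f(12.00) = 321.00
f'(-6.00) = -22.00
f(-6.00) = 69.00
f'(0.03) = 2.12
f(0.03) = 9.06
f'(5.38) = 23.52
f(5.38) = 77.65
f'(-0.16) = 1.36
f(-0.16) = 8.73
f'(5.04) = 22.16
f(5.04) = 69.88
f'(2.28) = 11.12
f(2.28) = 23.96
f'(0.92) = 5.68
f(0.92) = 12.53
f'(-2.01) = -6.04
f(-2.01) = 13.06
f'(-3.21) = -10.84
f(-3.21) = 23.19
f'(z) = 4*z + 2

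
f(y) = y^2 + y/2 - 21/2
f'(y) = 2*y + 1/2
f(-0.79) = -10.27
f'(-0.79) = -1.08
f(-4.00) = 3.50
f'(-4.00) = -7.50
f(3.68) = 4.88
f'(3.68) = 7.86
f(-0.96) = -10.06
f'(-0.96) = -1.42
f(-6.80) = 32.34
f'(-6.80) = -13.10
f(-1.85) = -8.00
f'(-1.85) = -3.20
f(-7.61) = 43.61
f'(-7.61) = -14.72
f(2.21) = -4.51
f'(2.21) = 4.92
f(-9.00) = 66.00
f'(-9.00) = -17.50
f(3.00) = 0.00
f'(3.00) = 6.50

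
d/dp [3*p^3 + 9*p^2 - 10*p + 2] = 9*p^2 + 18*p - 10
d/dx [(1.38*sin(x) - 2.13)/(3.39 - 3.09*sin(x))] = -1.9035*cos(x)/(3.09*sin(x) - 3.39)^2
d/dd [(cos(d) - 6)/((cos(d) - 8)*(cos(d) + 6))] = (cos(d)^2 - 12*cos(d) + 60)*sin(d)/((cos(d) - 8)^2*(cos(d) + 6)^2)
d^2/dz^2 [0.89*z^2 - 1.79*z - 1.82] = 1.78000000000000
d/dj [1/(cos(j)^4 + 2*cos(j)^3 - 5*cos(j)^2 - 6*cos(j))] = 2*(-3*sin(j)^3/cos(j)^2 + 2*sin(j)*cos(j) - 5*tan(j))/((cos(j) - 2)^2*(cos(j) + 1)^2*(cos(j) + 3)^2)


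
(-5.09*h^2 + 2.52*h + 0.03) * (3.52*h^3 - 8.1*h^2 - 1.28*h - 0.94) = -17.9168*h^5 + 50.0994*h^4 - 13.7912*h^3 + 1.316*h^2 - 2.4072*h - 0.0282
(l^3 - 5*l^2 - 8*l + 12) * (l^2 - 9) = l^5 - 5*l^4 - 17*l^3 + 57*l^2 + 72*l - 108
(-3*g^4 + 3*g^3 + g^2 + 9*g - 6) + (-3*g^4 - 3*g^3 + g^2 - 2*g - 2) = -6*g^4 + 2*g^2 + 7*g - 8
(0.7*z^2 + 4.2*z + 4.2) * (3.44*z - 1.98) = 2.408*z^3 + 13.062*z^2 + 6.132*z - 8.316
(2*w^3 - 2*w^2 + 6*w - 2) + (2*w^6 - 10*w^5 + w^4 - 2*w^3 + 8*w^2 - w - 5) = 2*w^6 - 10*w^5 + w^4 + 6*w^2 + 5*w - 7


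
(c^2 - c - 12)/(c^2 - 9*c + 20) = (c + 3)/(c - 5)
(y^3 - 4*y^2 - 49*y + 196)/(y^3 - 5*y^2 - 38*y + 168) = (y + 7)/(y + 6)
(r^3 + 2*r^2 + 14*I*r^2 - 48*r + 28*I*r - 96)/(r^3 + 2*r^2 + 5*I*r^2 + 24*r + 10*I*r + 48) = (r + 6*I)/(r - 3*I)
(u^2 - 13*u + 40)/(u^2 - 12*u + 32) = (u - 5)/(u - 4)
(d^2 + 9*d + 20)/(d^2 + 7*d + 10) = (d + 4)/(d + 2)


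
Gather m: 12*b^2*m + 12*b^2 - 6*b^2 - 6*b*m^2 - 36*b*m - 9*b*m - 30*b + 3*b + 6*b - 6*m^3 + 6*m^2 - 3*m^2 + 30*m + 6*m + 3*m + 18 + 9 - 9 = 6*b^2 - 21*b - 6*m^3 + m^2*(3 - 6*b) + m*(12*b^2 - 45*b + 39) + 18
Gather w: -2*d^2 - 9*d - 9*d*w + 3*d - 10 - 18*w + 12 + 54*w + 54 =-2*d^2 - 6*d + w*(36 - 9*d) + 56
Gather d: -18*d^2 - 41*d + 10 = -18*d^2 - 41*d + 10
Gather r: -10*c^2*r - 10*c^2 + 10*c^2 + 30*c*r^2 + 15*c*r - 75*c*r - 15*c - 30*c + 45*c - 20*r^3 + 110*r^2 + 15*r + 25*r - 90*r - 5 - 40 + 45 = -20*r^3 + r^2*(30*c + 110) + r*(-10*c^2 - 60*c - 50)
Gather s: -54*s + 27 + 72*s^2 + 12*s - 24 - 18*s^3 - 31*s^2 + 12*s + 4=-18*s^3 + 41*s^2 - 30*s + 7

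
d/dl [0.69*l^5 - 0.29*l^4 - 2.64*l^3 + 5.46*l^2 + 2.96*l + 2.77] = 3.45*l^4 - 1.16*l^3 - 7.92*l^2 + 10.92*l + 2.96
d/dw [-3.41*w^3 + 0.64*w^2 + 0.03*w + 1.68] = -10.23*w^2 + 1.28*w + 0.03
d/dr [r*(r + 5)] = 2*r + 5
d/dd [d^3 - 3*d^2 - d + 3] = 3*d^2 - 6*d - 1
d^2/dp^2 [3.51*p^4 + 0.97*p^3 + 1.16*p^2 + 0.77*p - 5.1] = 42.12*p^2 + 5.82*p + 2.32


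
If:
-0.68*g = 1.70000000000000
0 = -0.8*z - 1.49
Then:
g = -2.50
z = -1.86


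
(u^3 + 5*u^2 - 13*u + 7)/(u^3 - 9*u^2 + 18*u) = (u^3 + 5*u^2 - 13*u + 7)/(u*(u^2 - 9*u + 18))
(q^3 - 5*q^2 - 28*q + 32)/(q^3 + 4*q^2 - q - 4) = (q - 8)/(q + 1)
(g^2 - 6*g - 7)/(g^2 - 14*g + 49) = (g + 1)/(g - 7)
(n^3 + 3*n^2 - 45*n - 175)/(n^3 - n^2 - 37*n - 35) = (n + 5)/(n + 1)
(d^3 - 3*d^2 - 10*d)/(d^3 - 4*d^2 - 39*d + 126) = d*(d^2 - 3*d - 10)/(d^3 - 4*d^2 - 39*d + 126)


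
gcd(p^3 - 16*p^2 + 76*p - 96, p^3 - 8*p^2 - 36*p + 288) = p^2 - 14*p + 48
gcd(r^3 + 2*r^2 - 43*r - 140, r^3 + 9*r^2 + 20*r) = r^2 + 9*r + 20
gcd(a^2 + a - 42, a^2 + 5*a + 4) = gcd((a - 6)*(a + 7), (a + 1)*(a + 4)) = 1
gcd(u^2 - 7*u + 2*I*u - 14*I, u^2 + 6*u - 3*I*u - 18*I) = 1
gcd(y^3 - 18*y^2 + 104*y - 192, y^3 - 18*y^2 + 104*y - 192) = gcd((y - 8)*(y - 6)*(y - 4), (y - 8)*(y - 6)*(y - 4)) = y^3 - 18*y^2 + 104*y - 192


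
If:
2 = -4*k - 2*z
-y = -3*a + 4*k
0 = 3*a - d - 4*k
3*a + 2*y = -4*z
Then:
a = -8*z/9 - 4/9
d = 2/3 - 2*z/3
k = -z/2 - 1/2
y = 2/3 - 2*z/3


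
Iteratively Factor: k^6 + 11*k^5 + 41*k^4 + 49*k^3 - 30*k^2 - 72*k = (k + 2)*(k^5 + 9*k^4 + 23*k^3 + 3*k^2 - 36*k) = (k + 2)*(k + 3)*(k^4 + 6*k^3 + 5*k^2 - 12*k) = k*(k + 2)*(k + 3)*(k^3 + 6*k^2 + 5*k - 12) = k*(k + 2)*(k + 3)^2*(k^2 + 3*k - 4) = k*(k - 1)*(k + 2)*(k + 3)^2*(k + 4)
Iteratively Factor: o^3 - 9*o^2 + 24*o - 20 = (o - 2)*(o^2 - 7*o + 10) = (o - 2)^2*(o - 5)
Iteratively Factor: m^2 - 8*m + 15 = (m - 5)*(m - 3)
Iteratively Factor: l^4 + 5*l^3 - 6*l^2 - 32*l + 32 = (l + 4)*(l^3 + l^2 - 10*l + 8) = (l - 1)*(l + 4)*(l^2 + 2*l - 8) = (l - 2)*(l - 1)*(l + 4)*(l + 4)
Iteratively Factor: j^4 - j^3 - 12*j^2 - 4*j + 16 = (j + 2)*(j^3 - 3*j^2 - 6*j + 8) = (j - 4)*(j + 2)*(j^2 + j - 2) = (j - 4)*(j - 1)*(j + 2)*(j + 2)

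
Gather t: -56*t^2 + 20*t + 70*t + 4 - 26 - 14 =-56*t^2 + 90*t - 36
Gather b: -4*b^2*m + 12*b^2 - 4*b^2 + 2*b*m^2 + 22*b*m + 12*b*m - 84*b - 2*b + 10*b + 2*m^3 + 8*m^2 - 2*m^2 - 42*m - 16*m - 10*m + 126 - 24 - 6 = b^2*(8 - 4*m) + b*(2*m^2 + 34*m - 76) + 2*m^3 + 6*m^2 - 68*m + 96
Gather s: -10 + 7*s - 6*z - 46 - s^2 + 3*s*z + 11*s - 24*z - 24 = -s^2 + s*(3*z + 18) - 30*z - 80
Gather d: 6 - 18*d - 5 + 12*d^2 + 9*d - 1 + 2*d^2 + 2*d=14*d^2 - 7*d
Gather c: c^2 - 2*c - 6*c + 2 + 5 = c^2 - 8*c + 7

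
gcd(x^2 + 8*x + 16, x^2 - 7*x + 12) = 1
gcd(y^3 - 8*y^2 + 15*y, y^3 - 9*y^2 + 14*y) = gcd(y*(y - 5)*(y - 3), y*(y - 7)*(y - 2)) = y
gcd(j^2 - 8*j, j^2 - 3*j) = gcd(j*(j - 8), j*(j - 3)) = j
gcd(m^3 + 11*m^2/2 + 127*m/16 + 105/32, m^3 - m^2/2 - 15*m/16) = m + 3/4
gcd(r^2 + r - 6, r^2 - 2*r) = r - 2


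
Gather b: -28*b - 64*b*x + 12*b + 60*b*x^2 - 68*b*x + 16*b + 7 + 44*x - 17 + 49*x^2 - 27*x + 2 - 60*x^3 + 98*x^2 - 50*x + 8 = b*(60*x^2 - 132*x) - 60*x^3 + 147*x^2 - 33*x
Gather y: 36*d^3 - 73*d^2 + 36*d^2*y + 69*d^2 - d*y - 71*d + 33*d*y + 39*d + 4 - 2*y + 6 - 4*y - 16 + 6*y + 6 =36*d^3 - 4*d^2 - 32*d + y*(36*d^2 + 32*d)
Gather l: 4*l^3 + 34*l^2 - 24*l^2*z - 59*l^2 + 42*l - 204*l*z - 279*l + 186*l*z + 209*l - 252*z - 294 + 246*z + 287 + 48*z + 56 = 4*l^3 + l^2*(-24*z - 25) + l*(-18*z - 28) + 42*z + 49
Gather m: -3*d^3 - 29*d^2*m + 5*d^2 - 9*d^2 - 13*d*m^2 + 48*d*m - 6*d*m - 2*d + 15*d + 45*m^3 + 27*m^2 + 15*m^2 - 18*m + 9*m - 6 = -3*d^3 - 4*d^2 + 13*d + 45*m^3 + m^2*(42 - 13*d) + m*(-29*d^2 + 42*d - 9) - 6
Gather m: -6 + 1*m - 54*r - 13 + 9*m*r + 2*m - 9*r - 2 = m*(9*r + 3) - 63*r - 21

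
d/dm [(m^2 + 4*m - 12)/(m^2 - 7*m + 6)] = (-11*m^2 + 36*m - 60)/(m^4 - 14*m^3 + 61*m^2 - 84*m + 36)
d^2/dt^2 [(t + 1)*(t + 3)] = 2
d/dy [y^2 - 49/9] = 2*y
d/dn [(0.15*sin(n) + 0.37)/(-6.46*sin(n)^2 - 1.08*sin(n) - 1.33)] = (0.969*sin(n)^2 + 4.7804*sin(n) + 0.2001)*cos(n)/(41.7316*sin(n)^4 + 13.9536*sin(n)^3 + 18.35*sin(n)^2 + 2.8728*sin(n) + 1.7689)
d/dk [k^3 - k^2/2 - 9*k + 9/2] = 3*k^2 - k - 9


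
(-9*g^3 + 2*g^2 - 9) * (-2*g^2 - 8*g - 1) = 18*g^5 + 68*g^4 - 7*g^3 + 16*g^2 + 72*g + 9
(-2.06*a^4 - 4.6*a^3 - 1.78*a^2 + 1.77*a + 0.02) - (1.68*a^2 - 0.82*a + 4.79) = -2.06*a^4 - 4.6*a^3 - 3.46*a^2 + 2.59*a - 4.77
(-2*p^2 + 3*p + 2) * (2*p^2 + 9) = -4*p^4 + 6*p^3 - 14*p^2 + 27*p + 18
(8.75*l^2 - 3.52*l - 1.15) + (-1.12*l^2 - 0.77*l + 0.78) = 7.63*l^2 - 4.29*l - 0.37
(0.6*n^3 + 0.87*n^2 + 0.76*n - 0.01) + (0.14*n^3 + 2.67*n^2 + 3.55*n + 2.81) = 0.74*n^3 + 3.54*n^2 + 4.31*n + 2.8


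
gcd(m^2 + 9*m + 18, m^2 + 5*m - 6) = m + 6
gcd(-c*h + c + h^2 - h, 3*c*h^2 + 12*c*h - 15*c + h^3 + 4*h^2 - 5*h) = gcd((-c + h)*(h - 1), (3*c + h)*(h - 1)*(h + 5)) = h - 1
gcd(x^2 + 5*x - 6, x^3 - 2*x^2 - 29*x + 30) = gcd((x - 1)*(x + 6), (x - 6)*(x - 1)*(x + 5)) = x - 1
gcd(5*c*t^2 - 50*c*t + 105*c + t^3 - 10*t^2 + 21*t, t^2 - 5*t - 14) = t - 7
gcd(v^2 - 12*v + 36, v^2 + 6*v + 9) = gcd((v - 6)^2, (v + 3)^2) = 1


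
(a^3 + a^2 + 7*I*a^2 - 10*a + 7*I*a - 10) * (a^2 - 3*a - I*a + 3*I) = a^5 - 2*a^4 + 6*I*a^4 - 6*a^3 - 12*I*a^3 + 6*a^2 - 8*I*a^2 + 9*a - 20*I*a - 30*I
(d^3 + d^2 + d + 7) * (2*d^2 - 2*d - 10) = 2*d^5 - 10*d^3 + 2*d^2 - 24*d - 70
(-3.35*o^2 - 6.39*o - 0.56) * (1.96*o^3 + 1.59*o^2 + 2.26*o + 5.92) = -6.566*o^5 - 17.8509*o^4 - 18.8287*o^3 - 35.1638*o^2 - 39.0944*o - 3.3152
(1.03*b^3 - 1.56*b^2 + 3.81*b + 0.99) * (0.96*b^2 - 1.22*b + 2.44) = 0.9888*b^5 - 2.7542*b^4 + 8.074*b^3 - 7.5042*b^2 + 8.0886*b + 2.4156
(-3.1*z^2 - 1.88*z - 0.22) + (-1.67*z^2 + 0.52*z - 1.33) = -4.77*z^2 - 1.36*z - 1.55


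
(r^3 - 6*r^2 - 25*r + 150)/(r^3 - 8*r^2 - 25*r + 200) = (r - 6)/(r - 8)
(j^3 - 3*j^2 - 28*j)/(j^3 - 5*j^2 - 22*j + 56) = j/(j - 2)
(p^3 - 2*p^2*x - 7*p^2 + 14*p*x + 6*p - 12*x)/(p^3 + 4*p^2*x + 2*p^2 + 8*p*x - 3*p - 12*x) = (p^2 - 2*p*x - 6*p + 12*x)/(p^2 + 4*p*x + 3*p + 12*x)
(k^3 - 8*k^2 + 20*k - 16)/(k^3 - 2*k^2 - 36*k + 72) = (k^2 - 6*k + 8)/(k^2 - 36)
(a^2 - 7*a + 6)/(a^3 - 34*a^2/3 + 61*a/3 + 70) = 3*(a - 1)/(3*a^2 - 16*a - 35)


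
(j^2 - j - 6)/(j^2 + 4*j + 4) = (j - 3)/(j + 2)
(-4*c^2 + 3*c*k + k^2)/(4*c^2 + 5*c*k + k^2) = (-c + k)/(c + k)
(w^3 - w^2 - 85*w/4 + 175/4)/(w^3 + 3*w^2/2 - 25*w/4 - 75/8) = 2*(2*w^2 + 3*w - 35)/(4*w^2 + 16*w + 15)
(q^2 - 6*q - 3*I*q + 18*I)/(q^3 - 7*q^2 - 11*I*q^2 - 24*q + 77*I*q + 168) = (q - 6)/(q^2 - q*(7 + 8*I) + 56*I)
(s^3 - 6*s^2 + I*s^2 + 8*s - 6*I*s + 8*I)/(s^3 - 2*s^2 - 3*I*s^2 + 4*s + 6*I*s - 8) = (s - 4)/(s - 4*I)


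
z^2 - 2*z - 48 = (z - 8)*(z + 6)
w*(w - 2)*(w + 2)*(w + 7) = w^4 + 7*w^3 - 4*w^2 - 28*w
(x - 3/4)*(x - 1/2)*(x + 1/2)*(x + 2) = x^4 + 5*x^3/4 - 7*x^2/4 - 5*x/16 + 3/8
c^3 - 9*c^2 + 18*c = c*(c - 6)*(c - 3)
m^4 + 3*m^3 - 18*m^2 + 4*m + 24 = (m - 2)^2*(m + 1)*(m + 6)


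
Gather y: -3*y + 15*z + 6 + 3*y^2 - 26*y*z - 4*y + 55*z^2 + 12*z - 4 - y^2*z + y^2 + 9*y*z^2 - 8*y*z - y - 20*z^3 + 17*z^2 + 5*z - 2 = y^2*(4 - z) + y*(9*z^2 - 34*z - 8) - 20*z^3 + 72*z^2 + 32*z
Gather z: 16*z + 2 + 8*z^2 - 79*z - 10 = 8*z^2 - 63*z - 8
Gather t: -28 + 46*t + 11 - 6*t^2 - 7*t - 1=-6*t^2 + 39*t - 18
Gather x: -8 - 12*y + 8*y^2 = 8*y^2 - 12*y - 8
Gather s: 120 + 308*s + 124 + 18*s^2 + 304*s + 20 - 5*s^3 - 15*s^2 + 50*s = -5*s^3 + 3*s^2 + 662*s + 264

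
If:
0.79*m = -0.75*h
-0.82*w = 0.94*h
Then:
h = -0.872340425531915*w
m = 0.828171290061945*w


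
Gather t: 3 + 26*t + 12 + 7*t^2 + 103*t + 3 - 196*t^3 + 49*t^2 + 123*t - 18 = -196*t^3 + 56*t^2 + 252*t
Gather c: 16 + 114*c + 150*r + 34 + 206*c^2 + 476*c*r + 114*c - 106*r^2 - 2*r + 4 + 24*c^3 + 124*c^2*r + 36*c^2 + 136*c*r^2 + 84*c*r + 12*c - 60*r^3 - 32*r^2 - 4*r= 24*c^3 + c^2*(124*r + 242) + c*(136*r^2 + 560*r + 240) - 60*r^3 - 138*r^2 + 144*r + 54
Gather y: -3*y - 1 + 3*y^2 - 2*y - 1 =3*y^2 - 5*y - 2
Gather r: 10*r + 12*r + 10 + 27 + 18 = 22*r + 55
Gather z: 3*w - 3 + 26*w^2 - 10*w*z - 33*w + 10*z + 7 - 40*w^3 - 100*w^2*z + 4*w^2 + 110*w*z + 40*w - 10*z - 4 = -40*w^3 + 30*w^2 + 10*w + z*(-100*w^2 + 100*w)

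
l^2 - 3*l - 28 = (l - 7)*(l + 4)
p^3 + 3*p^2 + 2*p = p*(p + 1)*(p + 2)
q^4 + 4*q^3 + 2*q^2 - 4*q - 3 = (q - 1)*(q + 1)^2*(q + 3)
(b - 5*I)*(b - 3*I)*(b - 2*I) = b^3 - 10*I*b^2 - 31*b + 30*I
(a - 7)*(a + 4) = a^2 - 3*a - 28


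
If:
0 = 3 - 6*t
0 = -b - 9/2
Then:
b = -9/2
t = 1/2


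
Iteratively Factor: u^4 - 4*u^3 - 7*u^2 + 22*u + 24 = (u + 2)*(u^3 - 6*u^2 + 5*u + 12) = (u - 3)*(u + 2)*(u^2 - 3*u - 4) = (u - 4)*(u - 3)*(u + 2)*(u + 1)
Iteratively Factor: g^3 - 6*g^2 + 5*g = (g - 1)*(g^2 - 5*g) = (g - 5)*(g - 1)*(g)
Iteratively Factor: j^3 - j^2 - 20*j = (j + 4)*(j^2 - 5*j) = (j - 5)*(j + 4)*(j)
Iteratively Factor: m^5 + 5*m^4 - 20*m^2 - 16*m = (m)*(m^4 + 5*m^3 - 20*m - 16) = m*(m + 1)*(m^3 + 4*m^2 - 4*m - 16) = m*(m - 2)*(m + 1)*(m^2 + 6*m + 8) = m*(m - 2)*(m + 1)*(m + 2)*(m + 4)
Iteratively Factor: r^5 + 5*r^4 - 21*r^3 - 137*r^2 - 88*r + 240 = (r + 4)*(r^4 + r^3 - 25*r^2 - 37*r + 60) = (r + 3)*(r + 4)*(r^3 - 2*r^2 - 19*r + 20) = (r + 3)*(r + 4)^2*(r^2 - 6*r + 5) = (r - 1)*(r + 3)*(r + 4)^2*(r - 5)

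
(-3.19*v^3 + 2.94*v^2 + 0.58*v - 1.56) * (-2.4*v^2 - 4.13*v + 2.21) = 7.656*v^5 + 6.1187*v^4 - 20.5841*v^3 + 7.846*v^2 + 7.7246*v - 3.4476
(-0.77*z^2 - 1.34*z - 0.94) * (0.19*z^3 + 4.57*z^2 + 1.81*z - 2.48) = -0.1463*z^5 - 3.7735*z^4 - 7.6961*z^3 - 4.8116*z^2 + 1.6218*z + 2.3312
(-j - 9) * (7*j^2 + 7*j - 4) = -7*j^3 - 70*j^2 - 59*j + 36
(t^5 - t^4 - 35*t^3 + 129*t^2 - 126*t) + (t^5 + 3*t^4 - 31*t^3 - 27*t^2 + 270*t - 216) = 2*t^5 + 2*t^4 - 66*t^3 + 102*t^2 + 144*t - 216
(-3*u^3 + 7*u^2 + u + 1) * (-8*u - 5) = 24*u^4 - 41*u^3 - 43*u^2 - 13*u - 5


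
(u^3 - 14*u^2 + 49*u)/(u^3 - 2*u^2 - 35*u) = (u - 7)/(u + 5)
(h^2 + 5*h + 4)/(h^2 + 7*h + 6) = (h + 4)/(h + 6)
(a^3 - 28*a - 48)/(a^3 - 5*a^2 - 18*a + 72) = (a + 2)/(a - 3)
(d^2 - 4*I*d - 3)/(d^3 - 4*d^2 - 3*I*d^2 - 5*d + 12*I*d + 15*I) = (d - I)/(d^2 - 4*d - 5)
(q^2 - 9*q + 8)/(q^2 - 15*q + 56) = (q - 1)/(q - 7)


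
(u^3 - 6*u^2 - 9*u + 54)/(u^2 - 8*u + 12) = (u^2 - 9)/(u - 2)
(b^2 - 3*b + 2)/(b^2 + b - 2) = (b - 2)/(b + 2)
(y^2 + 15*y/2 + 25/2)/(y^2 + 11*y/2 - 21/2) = (2*y^2 + 15*y + 25)/(2*y^2 + 11*y - 21)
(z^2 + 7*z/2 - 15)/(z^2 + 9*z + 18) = (z - 5/2)/(z + 3)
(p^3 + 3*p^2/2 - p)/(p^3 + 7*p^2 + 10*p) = (p - 1/2)/(p + 5)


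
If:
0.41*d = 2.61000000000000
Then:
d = 6.37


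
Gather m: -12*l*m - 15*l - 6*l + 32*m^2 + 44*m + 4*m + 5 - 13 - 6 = -21*l + 32*m^2 + m*(48 - 12*l) - 14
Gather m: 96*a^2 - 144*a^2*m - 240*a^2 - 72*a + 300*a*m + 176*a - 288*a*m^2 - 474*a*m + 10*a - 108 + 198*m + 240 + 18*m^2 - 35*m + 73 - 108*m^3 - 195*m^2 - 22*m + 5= -144*a^2 + 114*a - 108*m^3 + m^2*(-288*a - 177) + m*(-144*a^2 - 174*a + 141) + 210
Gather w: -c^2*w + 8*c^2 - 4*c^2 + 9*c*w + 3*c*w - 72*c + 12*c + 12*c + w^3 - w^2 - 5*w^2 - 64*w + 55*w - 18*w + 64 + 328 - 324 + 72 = 4*c^2 - 48*c + w^3 - 6*w^2 + w*(-c^2 + 12*c - 27) + 140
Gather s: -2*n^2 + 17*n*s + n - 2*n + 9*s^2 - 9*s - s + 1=-2*n^2 - n + 9*s^2 + s*(17*n - 10) + 1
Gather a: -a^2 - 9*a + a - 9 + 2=-a^2 - 8*a - 7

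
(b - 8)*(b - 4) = b^2 - 12*b + 32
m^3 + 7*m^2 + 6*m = m*(m + 1)*(m + 6)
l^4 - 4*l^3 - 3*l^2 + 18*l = l*(l - 3)^2*(l + 2)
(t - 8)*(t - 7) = t^2 - 15*t + 56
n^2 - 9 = (n - 3)*(n + 3)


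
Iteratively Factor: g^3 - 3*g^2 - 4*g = (g)*(g^2 - 3*g - 4) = g*(g + 1)*(g - 4)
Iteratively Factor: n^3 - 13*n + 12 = (n + 4)*(n^2 - 4*n + 3) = (n - 3)*(n + 4)*(n - 1)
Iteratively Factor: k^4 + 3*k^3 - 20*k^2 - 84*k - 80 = (k - 5)*(k^3 + 8*k^2 + 20*k + 16) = (k - 5)*(k + 2)*(k^2 + 6*k + 8) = (k - 5)*(k + 2)^2*(k + 4)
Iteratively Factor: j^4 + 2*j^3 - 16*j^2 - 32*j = (j + 4)*(j^3 - 2*j^2 - 8*j) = (j - 4)*(j + 4)*(j^2 + 2*j) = (j - 4)*(j + 2)*(j + 4)*(j)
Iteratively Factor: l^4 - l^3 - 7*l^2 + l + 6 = (l - 3)*(l^3 + 2*l^2 - l - 2) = (l - 3)*(l - 1)*(l^2 + 3*l + 2) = (l - 3)*(l - 1)*(l + 1)*(l + 2)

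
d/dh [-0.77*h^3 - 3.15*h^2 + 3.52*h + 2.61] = -2.31*h^2 - 6.3*h + 3.52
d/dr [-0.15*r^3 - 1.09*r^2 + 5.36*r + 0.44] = -0.45*r^2 - 2.18*r + 5.36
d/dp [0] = 0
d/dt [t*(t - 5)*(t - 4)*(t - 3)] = 4*t^3 - 36*t^2 + 94*t - 60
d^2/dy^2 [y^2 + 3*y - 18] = 2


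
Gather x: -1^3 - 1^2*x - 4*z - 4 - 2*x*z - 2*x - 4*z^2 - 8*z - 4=x*(-2*z - 3) - 4*z^2 - 12*z - 9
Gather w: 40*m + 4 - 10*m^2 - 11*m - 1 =-10*m^2 + 29*m + 3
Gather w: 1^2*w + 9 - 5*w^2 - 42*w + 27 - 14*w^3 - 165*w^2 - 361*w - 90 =-14*w^3 - 170*w^2 - 402*w - 54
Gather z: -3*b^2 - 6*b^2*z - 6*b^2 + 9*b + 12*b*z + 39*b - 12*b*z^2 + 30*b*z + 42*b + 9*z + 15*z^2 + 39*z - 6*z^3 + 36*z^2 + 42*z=-9*b^2 + 90*b - 6*z^3 + z^2*(51 - 12*b) + z*(-6*b^2 + 42*b + 90)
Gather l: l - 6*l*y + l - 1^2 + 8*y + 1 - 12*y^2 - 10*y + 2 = l*(2 - 6*y) - 12*y^2 - 2*y + 2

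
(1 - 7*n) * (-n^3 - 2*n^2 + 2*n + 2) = 7*n^4 + 13*n^3 - 16*n^2 - 12*n + 2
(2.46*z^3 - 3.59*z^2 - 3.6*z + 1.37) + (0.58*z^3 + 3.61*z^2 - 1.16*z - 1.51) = 3.04*z^3 + 0.02*z^2 - 4.76*z - 0.14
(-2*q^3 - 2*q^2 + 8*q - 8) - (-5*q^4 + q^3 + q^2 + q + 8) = 5*q^4 - 3*q^3 - 3*q^2 + 7*q - 16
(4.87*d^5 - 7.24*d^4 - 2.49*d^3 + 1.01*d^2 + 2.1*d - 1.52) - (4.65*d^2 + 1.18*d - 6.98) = 4.87*d^5 - 7.24*d^4 - 2.49*d^3 - 3.64*d^2 + 0.92*d + 5.46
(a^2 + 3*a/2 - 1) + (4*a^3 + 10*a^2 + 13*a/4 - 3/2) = 4*a^3 + 11*a^2 + 19*a/4 - 5/2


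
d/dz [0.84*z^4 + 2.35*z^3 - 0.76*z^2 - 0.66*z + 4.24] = 3.36*z^3 + 7.05*z^2 - 1.52*z - 0.66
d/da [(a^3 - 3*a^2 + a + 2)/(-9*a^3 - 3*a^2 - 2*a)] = (-30*a^4 + 14*a^3 + 63*a^2 + 12*a + 4)/(a^2*(81*a^4 + 54*a^3 + 45*a^2 + 12*a + 4))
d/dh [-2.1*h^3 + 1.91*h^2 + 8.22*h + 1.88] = -6.3*h^2 + 3.82*h + 8.22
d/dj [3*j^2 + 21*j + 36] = 6*j + 21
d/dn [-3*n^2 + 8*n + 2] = 8 - 6*n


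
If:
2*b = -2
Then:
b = -1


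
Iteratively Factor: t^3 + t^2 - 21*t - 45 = (t + 3)*(t^2 - 2*t - 15) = (t - 5)*(t + 3)*(t + 3)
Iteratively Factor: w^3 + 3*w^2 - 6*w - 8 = (w + 1)*(w^2 + 2*w - 8) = (w + 1)*(w + 4)*(w - 2)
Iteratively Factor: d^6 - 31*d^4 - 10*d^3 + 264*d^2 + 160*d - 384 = (d - 1)*(d^5 + d^4 - 30*d^3 - 40*d^2 + 224*d + 384) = (d - 1)*(d + 4)*(d^4 - 3*d^3 - 18*d^2 + 32*d + 96) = (d - 4)*(d - 1)*(d + 4)*(d^3 + d^2 - 14*d - 24) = (d - 4)^2*(d - 1)*(d + 4)*(d^2 + 5*d + 6) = (d - 4)^2*(d - 1)*(d + 3)*(d + 4)*(d + 2)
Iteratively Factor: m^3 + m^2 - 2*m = (m - 1)*(m^2 + 2*m) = m*(m - 1)*(m + 2)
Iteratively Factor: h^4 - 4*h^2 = (h - 2)*(h^3 + 2*h^2) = h*(h - 2)*(h^2 + 2*h) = h^2*(h - 2)*(h + 2)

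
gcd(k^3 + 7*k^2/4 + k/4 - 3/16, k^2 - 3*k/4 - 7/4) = 1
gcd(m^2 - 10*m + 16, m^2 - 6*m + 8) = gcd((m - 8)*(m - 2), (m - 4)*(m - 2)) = m - 2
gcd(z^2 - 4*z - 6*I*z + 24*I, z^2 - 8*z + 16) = z - 4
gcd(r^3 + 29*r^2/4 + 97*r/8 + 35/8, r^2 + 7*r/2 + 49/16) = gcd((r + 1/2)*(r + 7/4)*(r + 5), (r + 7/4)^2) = r + 7/4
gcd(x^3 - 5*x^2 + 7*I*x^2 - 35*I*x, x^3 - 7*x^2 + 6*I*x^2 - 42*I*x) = x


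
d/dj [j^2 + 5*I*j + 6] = 2*j + 5*I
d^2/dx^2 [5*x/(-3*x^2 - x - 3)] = 10*(-x*(6*x + 1)^2 + (9*x + 1)*(3*x^2 + x + 3))/(3*x^2 + x + 3)^3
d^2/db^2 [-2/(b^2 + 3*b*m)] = 4*(b*(b + 3*m) - (2*b + 3*m)^2)/(b^3*(b + 3*m)^3)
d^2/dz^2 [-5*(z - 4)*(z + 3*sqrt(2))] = -10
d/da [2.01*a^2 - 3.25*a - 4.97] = 4.02*a - 3.25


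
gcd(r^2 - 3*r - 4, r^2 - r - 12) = r - 4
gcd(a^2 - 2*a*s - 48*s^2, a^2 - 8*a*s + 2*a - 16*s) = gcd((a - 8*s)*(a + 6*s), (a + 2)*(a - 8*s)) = -a + 8*s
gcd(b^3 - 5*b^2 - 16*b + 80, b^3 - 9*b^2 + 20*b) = b^2 - 9*b + 20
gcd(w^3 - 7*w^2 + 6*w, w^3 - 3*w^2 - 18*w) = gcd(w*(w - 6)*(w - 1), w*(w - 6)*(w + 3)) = w^2 - 6*w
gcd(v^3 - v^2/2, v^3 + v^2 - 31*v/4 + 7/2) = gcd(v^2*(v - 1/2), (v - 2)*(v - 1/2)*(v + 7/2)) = v - 1/2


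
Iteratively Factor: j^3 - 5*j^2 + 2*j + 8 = (j + 1)*(j^2 - 6*j + 8) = (j - 4)*(j + 1)*(j - 2)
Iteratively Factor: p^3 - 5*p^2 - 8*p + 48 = (p - 4)*(p^2 - p - 12) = (p - 4)^2*(p + 3)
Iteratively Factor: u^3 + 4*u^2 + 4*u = (u + 2)*(u^2 + 2*u) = u*(u + 2)*(u + 2)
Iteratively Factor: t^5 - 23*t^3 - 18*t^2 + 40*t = (t - 5)*(t^4 + 5*t^3 + 2*t^2 - 8*t) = (t - 5)*(t + 4)*(t^3 + t^2 - 2*t) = (t - 5)*(t - 1)*(t + 4)*(t^2 + 2*t) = (t - 5)*(t - 1)*(t + 2)*(t + 4)*(t)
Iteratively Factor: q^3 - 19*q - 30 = (q + 2)*(q^2 - 2*q - 15) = (q + 2)*(q + 3)*(q - 5)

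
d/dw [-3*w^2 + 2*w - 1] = 2 - 6*w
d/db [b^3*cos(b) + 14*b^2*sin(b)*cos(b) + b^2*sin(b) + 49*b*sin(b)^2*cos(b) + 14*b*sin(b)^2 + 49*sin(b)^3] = -b^3*sin(b) - 28*b^2*sin(b)^2 + 4*b^2*cos(b) + 14*b^2 - 147*b*sin(b)^3 + 56*b*sin(b)*cos(b) + 100*b*sin(b) + 196*sin(b)^2*cos(b) + 14*sin(b)^2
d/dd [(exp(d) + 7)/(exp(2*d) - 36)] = (-2*(exp(d) + 7)*exp(d) + exp(2*d) - 36)*exp(d)/(exp(2*d) - 36)^2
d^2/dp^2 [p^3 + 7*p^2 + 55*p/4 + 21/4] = 6*p + 14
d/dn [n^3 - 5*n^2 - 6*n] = 3*n^2 - 10*n - 6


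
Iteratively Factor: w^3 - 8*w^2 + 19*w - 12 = (w - 4)*(w^2 - 4*w + 3) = (w - 4)*(w - 1)*(w - 3)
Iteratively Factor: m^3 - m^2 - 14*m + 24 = (m - 2)*(m^2 + m - 12) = (m - 3)*(m - 2)*(m + 4)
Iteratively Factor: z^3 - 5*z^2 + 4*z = (z - 1)*(z^2 - 4*z) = z*(z - 1)*(z - 4)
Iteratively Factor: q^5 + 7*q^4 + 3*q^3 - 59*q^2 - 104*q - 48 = (q - 3)*(q^4 + 10*q^3 + 33*q^2 + 40*q + 16) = (q - 3)*(q + 1)*(q^3 + 9*q^2 + 24*q + 16) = (q - 3)*(q + 1)*(q + 4)*(q^2 + 5*q + 4) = (q - 3)*(q + 1)^2*(q + 4)*(q + 4)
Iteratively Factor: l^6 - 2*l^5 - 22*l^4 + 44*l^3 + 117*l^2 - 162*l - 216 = (l - 3)*(l^5 + l^4 - 19*l^3 - 13*l^2 + 78*l + 72) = (l - 3)*(l + 4)*(l^4 - 3*l^3 - 7*l^2 + 15*l + 18) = (l - 3)^2*(l + 4)*(l^3 - 7*l - 6) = (l - 3)^2*(l + 1)*(l + 4)*(l^2 - l - 6) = (l - 3)^2*(l + 1)*(l + 2)*(l + 4)*(l - 3)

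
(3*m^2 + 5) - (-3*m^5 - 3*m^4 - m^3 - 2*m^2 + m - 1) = 3*m^5 + 3*m^4 + m^3 + 5*m^2 - m + 6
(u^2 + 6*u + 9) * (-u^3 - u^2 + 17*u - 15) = -u^5 - 7*u^4 + 2*u^3 + 78*u^2 + 63*u - 135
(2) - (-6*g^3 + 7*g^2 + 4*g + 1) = 6*g^3 - 7*g^2 - 4*g + 1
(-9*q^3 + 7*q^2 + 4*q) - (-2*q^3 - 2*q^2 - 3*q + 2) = -7*q^3 + 9*q^2 + 7*q - 2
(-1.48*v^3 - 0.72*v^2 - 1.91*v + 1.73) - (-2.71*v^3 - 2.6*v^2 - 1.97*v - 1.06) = 1.23*v^3 + 1.88*v^2 + 0.0600000000000001*v + 2.79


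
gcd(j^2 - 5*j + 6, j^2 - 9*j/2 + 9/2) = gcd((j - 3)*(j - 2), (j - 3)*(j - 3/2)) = j - 3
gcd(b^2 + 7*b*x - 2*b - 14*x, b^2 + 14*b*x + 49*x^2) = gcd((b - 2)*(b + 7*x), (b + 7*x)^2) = b + 7*x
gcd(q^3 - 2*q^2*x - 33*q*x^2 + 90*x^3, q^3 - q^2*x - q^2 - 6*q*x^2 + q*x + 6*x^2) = -q + 3*x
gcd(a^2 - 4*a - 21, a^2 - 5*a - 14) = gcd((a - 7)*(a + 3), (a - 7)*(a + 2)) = a - 7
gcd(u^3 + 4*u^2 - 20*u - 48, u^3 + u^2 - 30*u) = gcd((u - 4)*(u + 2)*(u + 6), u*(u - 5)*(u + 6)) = u + 6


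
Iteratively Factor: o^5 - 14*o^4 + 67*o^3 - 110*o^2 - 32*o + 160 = (o - 4)*(o^4 - 10*o^3 + 27*o^2 - 2*o - 40) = (o - 4)^2*(o^3 - 6*o^2 + 3*o + 10) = (o - 5)*(o - 4)^2*(o^2 - o - 2) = (o - 5)*(o - 4)^2*(o + 1)*(o - 2)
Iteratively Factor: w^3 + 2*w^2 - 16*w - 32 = (w + 4)*(w^2 - 2*w - 8) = (w - 4)*(w + 4)*(w + 2)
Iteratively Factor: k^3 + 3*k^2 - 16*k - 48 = (k + 3)*(k^2 - 16) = (k - 4)*(k + 3)*(k + 4)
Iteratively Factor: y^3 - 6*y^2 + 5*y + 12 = (y - 3)*(y^2 - 3*y - 4) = (y - 3)*(y + 1)*(y - 4)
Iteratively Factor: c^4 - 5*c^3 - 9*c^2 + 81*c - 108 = (c + 4)*(c^3 - 9*c^2 + 27*c - 27) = (c - 3)*(c + 4)*(c^2 - 6*c + 9) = (c - 3)^2*(c + 4)*(c - 3)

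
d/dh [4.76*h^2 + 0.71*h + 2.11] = 9.52*h + 0.71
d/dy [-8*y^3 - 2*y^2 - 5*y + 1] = -24*y^2 - 4*y - 5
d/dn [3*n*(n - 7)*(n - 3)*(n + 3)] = 12*n^3 - 63*n^2 - 54*n + 189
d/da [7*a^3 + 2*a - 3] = 21*a^2 + 2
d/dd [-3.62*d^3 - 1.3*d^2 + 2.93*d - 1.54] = -10.86*d^2 - 2.6*d + 2.93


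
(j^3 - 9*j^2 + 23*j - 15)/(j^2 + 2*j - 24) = (j^3 - 9*j^2 + 23*j - 15)/(j^2 + 2*j - 24)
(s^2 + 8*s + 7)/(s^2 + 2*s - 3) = (s^2 + 8*s + 7)/(s^2 + 2*s - 3)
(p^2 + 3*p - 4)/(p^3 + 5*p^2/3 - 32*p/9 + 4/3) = 9*(p^2 + 3*p - 4)/(9*p^3 + 15*p^2 - 32*p + 12)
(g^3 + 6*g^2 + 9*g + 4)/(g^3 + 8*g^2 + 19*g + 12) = (g + 1)/(g + 3)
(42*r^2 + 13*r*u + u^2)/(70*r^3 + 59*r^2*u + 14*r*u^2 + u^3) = (6*r + u)/(10*r^2 + 7*r*u + u^2)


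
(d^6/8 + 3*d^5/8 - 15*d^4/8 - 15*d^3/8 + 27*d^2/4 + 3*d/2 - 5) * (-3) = -3*d^6/8 - 9*d^5/8 + 45*d^4/8 + 45*d^3/8 - 81*d^2/4 - 9*d/2 + 15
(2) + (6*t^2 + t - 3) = 6*t^2 + t - 1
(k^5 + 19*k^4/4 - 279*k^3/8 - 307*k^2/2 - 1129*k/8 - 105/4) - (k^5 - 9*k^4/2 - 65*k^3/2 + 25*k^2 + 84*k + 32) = 37*k^4/4 - 19*k^3/8 - 357*k^2/2 - 1801*k/8 - 233/4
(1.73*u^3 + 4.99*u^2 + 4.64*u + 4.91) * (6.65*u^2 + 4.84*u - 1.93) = 11.5045*u^5 + 41.5567*u^4 + 51.6687*u^3 + 45.4784*u^2 + 14.8092*u - 9.4763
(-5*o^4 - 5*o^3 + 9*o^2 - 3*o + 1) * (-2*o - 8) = 10*o^5 + 50*o^4 + 22*o^3 - 66*o^2 + 22*o - 8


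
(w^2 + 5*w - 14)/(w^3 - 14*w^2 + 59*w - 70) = (w + 7)/(w^2 - 12*w + 35)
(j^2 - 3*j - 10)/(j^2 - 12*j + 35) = (j + 2)/(j - 7)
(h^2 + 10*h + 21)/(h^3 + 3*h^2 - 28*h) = (h + 3)/(h*(h - 4))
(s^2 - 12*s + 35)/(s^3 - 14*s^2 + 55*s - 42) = (s - 5)/(s^2 - 7*s + 6)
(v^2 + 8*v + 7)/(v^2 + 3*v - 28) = (v + 1)/(v - 4)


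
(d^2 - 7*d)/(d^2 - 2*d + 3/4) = 4*d*(d - 7)/(4*d^2 - 8*d + 3)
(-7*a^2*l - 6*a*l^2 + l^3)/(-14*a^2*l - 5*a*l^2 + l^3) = (a + l)/(2*a + l)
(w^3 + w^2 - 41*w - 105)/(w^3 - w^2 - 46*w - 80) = (w^2 - 4*w - 21)/(w^2 - 6*w - 16)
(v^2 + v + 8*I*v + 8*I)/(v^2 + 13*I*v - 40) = (v + 1)/(v + 5*I)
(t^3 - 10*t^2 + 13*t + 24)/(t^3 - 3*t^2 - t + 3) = (t - 8)/(t - 1)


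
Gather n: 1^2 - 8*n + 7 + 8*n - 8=0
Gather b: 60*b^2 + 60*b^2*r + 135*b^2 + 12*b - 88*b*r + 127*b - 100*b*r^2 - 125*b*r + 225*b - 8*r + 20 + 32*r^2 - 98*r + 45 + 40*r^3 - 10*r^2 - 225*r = b^2*(60*r + 195) + b*(-100*r^2 - 213*r + 364) + 40*r^3 + 22*r^2 - 331*r + 65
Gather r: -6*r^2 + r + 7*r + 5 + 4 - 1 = -6*r^2 + 8*r + 8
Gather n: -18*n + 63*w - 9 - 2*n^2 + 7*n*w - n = -2*n^2 + n*(7*w - 19) + 63*w - 9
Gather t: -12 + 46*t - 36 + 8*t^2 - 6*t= 8*t^2 + 40*t - 48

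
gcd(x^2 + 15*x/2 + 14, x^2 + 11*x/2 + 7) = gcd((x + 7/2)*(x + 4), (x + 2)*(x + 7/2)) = x + 7/2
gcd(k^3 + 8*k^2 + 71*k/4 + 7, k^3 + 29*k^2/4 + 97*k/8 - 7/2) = k^2 + 15*k/2 + 14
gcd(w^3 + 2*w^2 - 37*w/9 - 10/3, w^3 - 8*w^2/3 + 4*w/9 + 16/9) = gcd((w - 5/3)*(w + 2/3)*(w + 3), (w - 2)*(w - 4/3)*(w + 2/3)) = w + 2/3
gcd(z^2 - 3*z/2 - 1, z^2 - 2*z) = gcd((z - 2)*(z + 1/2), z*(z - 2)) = z - 2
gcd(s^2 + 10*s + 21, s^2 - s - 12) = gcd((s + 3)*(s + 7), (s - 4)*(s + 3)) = s + 3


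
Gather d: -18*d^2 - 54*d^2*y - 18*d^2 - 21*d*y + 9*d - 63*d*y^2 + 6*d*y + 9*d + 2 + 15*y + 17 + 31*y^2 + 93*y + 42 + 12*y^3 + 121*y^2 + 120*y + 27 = d^2*(-54*y - 36) + d*(-63*y^2 - 15*y + 18) + 12*y^3 + 152*y^2 + 228*y + 88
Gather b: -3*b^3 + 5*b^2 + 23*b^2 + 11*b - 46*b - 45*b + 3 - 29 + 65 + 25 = -3*b^3 + 28*b^2 - 80*b + 64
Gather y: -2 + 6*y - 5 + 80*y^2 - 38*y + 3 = 80*y^2 - 32*y - 4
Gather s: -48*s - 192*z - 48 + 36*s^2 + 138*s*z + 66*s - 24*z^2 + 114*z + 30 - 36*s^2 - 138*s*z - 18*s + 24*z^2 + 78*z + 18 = 0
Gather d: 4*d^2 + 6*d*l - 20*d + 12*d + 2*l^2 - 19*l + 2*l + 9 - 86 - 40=4*d^2 + d*(6*l - 8) + 2*l^2 - 17*l - 117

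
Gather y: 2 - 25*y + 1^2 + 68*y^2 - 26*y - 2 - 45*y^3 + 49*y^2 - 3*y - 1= -45*y^3 + 117*y^2 - 54*y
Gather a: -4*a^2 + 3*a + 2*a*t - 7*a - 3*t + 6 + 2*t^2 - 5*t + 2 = -4*a^2 + a*(2*t - 4) + 2*t^2 - 8*t + 8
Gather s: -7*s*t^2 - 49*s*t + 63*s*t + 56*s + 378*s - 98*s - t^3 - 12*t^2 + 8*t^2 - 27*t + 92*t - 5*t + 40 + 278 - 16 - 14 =s*(-7*t^2 + 14*t + 336) - t^3 - 4*t^2 + 60*t + 288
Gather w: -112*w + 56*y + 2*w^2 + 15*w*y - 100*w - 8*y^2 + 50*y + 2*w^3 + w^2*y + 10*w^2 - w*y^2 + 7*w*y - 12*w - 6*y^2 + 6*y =2*w^3 + w^2*(y + 12) + w*(-y^2 + 22*y - 224) - 14*y^2 + 112*y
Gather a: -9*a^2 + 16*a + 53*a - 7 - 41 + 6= -9*a^2 + 69*a - 42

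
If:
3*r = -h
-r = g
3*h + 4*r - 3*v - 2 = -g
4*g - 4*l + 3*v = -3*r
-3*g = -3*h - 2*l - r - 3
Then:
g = -4/17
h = -12/17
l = -31/34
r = 4/17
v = -58/51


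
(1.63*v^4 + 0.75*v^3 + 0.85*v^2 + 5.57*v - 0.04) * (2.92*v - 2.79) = 4.7596*v^5 - 2.3577*v^4 + 0.3895*v^3 + 13.8929*v^2 - 15.6571*v + 0.1116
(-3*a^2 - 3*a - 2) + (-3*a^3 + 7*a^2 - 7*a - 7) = -3*a^3 + 4*a^2 - 10*a - 9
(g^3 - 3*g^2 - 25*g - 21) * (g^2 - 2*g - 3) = g^5 - 5*g^4 - 22*g^3 + 38*g^2 + 117*g + 63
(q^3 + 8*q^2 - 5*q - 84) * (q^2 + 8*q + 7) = q^5 + 16*q^4 + 66*q^3 - 68*q^2 - 707*q - 588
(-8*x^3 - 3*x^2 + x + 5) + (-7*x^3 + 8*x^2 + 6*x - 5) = -15*x^3 + 5*x^2 + 7*x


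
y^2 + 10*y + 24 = (y + 4)*(y + 6)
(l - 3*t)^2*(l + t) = l^3 - 5*l^2*t + 3*l*t^2 + 9*t^3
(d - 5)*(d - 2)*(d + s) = d^3 + d^2*s - 7*d^2 - 7*d*s + 10*d + 10*s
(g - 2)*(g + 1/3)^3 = g^4 - g^3 - 5*g^2/3 - 17*g/27 - 2/27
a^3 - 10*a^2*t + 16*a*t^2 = a*(a - 8*t)*(a - 2*t)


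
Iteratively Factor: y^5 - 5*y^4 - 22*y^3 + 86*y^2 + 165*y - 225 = (y - 5)*(y^4 - 22*y^2 - 24*y + 45) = (y - 5)*(y + 3)*(y^3 - 3*y^2 - 13*y + 15) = (y - 5)*(y + 3)^2*(y^2 - 6*y + 5) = (y - 5)*(y - 1)*(y + 3)^2*(y - 5)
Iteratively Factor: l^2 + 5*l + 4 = (l + 4)*(l + 1)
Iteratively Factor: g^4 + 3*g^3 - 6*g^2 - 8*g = (g + 1)*(g^3 + 2*g^2 - 8*g) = (g + 1)*(g + 4)*(g^2 - 2*g) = (g - 2)*(g + 1)*(g + 4)*(g)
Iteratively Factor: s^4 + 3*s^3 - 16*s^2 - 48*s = (s + 4)*(s^3 - s^2 - 12*s) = s*(s + 4)*(s^2 - s - 12) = s*(s - 4)*(s + 4)*(s + 3)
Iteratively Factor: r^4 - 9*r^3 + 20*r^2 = (r)*(r^3 - 9*r^2 + 20*r) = r*(r - 5)*(r^2 - 4*r) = r^2*(r - 5)*(r - 4)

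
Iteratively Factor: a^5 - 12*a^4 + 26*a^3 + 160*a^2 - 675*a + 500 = (a - 5)*(a^4 - 7*a^3 - 9*a^2 + 115*a - 100) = (a - 5)*(a - 1)*(a^3 - 6*a^2 - 15*a + 100) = (a - 5)^2*(a - 1)*(a^2 - a - 20) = (a - 5)^3*(a - 1)*(a + 4)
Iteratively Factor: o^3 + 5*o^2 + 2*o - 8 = (o + 2)*(o^2 + 3*o - 4) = (o + 2)*(o + 4)*(o - 1)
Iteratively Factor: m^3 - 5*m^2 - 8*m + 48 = (m - 4)*(m^2 - m - 12) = (m - 4)*(m + 3)*(m - 4)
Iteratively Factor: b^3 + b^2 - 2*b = (b)*(b^2 + b - 2) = b*(b + 2)*(b - 1)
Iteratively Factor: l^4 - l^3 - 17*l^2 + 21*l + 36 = (l - 3)*(l^3 + 2*l^2 - 11*l - 12) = (l - 3)*(l + 4)*(l^2 - 2*l - 3) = (l - 3)*(l + 1)*(l + 4)*(l - 3)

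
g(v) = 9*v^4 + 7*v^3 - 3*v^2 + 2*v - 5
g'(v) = 36*v^3 + 21*v^2 - 6*v + 2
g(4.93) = 6087.26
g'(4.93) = 4796.46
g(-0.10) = -5.24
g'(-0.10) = 2.77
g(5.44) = 8926.05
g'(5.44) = 6386.44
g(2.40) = 377.89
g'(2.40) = 606.22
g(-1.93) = 54.52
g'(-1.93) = -167.00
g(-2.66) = 287.28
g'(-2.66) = -511.01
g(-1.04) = -7.67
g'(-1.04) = -9.54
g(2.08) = 217.63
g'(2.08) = 404.34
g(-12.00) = 174067.00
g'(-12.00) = -59110.00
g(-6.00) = 10027.00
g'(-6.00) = -6982.00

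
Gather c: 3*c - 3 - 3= 3*c - 6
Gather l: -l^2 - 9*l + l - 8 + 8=-l^2 - 8*l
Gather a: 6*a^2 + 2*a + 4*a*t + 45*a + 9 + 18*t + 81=6*a^2 + a*(4*t + 47) + 18*t + 90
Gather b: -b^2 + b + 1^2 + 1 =-b^2 + b + 2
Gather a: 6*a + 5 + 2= 6*a + 7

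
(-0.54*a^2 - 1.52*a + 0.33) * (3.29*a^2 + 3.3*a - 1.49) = -1.7766*a^4 - 6.7828*a^3 - 3.1257*a^2 + 3.3538*a - 0.4917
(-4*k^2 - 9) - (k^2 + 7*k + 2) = -5*k^2 - 7*k - 11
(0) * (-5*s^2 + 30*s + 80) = 0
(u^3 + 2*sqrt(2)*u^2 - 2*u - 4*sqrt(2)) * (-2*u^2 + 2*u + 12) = -2*u^5 - 4*sqrt(2)*u^4 + 2*u^4 + 4*sqrt(2)*u^3 + 16*u^3 - 4*u^2 + 32*sqrt(2)*u^2 - 24*u - 8*sqrt(2)*u - 48*sqrt(2)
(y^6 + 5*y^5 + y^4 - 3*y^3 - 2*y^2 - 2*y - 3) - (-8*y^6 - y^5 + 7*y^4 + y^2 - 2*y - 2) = 9*y^6 + 6*y^5 - 6*y^4 - 3*y^3 - 3*y^2 - 1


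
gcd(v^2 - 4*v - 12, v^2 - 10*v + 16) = 1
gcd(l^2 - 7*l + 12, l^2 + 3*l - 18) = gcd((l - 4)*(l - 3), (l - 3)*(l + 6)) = l - 3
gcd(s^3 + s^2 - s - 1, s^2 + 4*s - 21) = 1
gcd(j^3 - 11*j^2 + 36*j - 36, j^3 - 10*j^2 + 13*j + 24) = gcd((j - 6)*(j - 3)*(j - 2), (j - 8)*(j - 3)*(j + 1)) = j - 3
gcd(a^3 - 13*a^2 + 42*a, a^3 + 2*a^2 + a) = a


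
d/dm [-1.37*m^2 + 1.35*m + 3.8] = 1.35 - 2.74*m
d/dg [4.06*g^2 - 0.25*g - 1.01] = 8.12*g - 0.25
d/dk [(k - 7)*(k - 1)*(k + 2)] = 3*k^2 - 12*k - 9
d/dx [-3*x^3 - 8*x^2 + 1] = x*(-9*x - 16)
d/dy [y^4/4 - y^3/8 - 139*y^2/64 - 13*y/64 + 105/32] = y^3 - 3*y^2/8 - 139*y/32 - 13/64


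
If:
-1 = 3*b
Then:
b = -1/3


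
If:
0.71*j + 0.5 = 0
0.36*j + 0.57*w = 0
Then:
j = -0.70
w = 0.44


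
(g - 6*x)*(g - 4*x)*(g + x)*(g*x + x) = g^4*x - 9*g^3*x^2 + g^3*x + 14*g^2*x^3 - 9*g^2*x^2 + 24*g*x^4 + 14*g*x^3 + 24*x^4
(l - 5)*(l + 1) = l^2 - 4*l - 5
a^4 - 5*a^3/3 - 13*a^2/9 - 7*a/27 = a*(a - 7/3)*(a + 1/3)^2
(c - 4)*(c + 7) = c^2 + 3*c - 28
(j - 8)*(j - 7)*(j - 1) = j^3 - 16*j^2 + 71*j - 56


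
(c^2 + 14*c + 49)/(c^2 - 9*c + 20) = (c^2 + 14*c + 49)/(c^2 - 9*c + 20)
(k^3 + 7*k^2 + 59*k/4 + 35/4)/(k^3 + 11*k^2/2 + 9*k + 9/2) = (4*k^2 + 24*k + 35)/(2*(2*k^2 + 9*k + 9))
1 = 1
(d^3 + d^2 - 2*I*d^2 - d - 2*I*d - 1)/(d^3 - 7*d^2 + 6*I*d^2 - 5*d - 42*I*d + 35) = (d^3 + d^2*(1 - 2*I) - d*(1 + 2*I) - 1)/(d^3 + d^2*(-7 + 6*I) - d*(5 + 42*I) + 35)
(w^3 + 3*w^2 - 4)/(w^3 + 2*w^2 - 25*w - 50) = (w^2 + w - 2)/(w^2 - 25)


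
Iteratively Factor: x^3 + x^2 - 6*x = (x)*(x^2 + x - 6) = x*(x - 2)*(x + 3)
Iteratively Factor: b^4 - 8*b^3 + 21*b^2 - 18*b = (b - 2)*(b^3 - 6*b^2 + 9*b) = b*(b - 2)*(b^2 - 6*b + 9) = b*(b - 3)*(b - 2)*(b - 3)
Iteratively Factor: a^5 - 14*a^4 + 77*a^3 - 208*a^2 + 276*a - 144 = (a - 4)*(a^4 - 10*a^3 + 37*a^2 - 60*a + 36) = (a - 4)*(a - 2)*(a^3 - 8*a^2 + 21*a - 18) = (a - 4)*(a - 3)*(a - 2)*(a^2 - 5*a + 6) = (a - 4)*(a - 3)*(a - 2)^2*(a - 3)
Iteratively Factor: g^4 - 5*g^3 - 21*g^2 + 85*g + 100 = (g + 1)*(g^3 - 6*g^2 - 15*g + 100) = (g - 5)*(g + 1)*(g^2 - g - 20) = (g - 5)*(g + 1)*(g + 4)*(g - 5)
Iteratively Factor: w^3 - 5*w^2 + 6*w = (w - 2)*(w^2 - 3*w) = (w - 3)*(w - 2)*(w)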